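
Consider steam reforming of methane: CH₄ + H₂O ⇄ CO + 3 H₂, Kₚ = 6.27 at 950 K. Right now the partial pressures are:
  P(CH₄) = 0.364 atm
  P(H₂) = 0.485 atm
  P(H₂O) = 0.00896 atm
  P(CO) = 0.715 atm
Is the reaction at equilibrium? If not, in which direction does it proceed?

Qₚ = P(CO)·P(H₂)³ / (P(CH₄)·P(H₂O)) = (0.715)·(0.485)³ / ((0.364)·(0.00896)) = 25.0
Qₚ = 25.0 > Kₚ = 6.27, so the reverse reaction proceeds.

to the left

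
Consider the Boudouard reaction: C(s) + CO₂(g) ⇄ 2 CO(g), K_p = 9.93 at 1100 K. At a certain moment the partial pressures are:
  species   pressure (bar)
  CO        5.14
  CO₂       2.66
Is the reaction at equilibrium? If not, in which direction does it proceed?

neither direction; the system is at equilibrium

(C is a pure solid — omitted from Q_p.)
Q_p = P(CO)² / P(CO₂) = (5.14)² / (2.66) = 9.93
Q_p = 9.93 = K_p, so the system is already at equilibrium.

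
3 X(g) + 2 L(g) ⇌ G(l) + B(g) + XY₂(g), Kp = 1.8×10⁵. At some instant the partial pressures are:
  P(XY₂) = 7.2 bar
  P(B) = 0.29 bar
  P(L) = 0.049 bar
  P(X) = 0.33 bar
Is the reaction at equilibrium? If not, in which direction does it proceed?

(G is a pure liquid — omitted from Qp.)
Qp = P(B)·P(XY₂) / (P(X)³·P(L)²) = (0.29)·(7.2) / ((0.33)³·(0.049)²) = 24000
Qp = 24000 < Kp = 1.8×10⁵, so the forward reaction proceeds.

in the forward direction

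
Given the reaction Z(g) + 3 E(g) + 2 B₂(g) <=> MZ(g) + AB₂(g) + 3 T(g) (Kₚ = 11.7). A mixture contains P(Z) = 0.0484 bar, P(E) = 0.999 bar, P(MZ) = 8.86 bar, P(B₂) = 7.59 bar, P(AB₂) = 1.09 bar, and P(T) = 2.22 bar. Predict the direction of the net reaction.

Qₚ = P(MZ)·P(AB₂)·P(T)³ / (P(Z)·P(E)³·P(B₂)²) = (8.86)·(1.09)·(2.22)³ / ((0.0484)·(0.999)³·(7.59)²) = 38.0
Qₚ = 38.0 > Kₚ = 11.7, so the reverse reaction proceeds.

reverse (toward reactants)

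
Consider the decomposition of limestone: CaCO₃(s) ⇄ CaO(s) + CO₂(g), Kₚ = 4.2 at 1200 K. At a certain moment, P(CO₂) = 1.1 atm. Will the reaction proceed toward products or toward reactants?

toward products

(CaCO₃, CaO are pure solids — omitted from Qₚ.)
Qₚ = P(CO₂) = 1.1
Qₚ = 1.1 < Kₚ = 4.2, so the forward reaction proceeds.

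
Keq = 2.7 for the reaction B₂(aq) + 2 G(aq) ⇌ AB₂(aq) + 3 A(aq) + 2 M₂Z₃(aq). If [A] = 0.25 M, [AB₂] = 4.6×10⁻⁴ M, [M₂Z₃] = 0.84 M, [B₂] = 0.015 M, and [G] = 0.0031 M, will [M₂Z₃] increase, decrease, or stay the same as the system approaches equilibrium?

decrease

Q = [AB₂]·[A]³·[M₂Z₃]² / ([B₂]·[G]²) = (4.6×10⁻⁴)·(0.25)³·(0.84)² / ((0.015)·(0.0031)²) = 35
Q = 35 > Keq = 2.7: net reverse reaction.
M₂Z₃ is a product, so it decreases.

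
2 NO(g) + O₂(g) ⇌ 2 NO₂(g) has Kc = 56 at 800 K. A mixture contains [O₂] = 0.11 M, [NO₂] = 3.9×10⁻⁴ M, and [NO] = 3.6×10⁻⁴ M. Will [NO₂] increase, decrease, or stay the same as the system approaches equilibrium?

Qc = [NO₂]² / ([NO]²·[O₂]) = (3.9×10⁻⁴)² / ((3.6×10⁻⁴)²·(0.11)) = 11
Qc = 11 < Kc = 56: net forward reaction.
NO₂ is a product, so it increases.

increase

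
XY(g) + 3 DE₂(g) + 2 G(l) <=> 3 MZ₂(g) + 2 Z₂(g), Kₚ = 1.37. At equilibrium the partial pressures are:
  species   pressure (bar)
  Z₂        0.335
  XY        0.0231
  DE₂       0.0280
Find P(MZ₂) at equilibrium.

(G is a pure liquid — omitted from Kₚ.)
At equilibrium, Kₚ = P(MZ₂)³·P(Z₂)² / (P(XY)·P(DE₂)³) = 1.37.
(P(MZ₂))³·(0.335)² / ((0.0231)·(0.0280)³) = 1.37
P(MZ₂)³ = 6.19×10⁻⁶ ⇒ P(MZ₂) = 0.0184 bar

P(MZ₂) = 0.0184 bar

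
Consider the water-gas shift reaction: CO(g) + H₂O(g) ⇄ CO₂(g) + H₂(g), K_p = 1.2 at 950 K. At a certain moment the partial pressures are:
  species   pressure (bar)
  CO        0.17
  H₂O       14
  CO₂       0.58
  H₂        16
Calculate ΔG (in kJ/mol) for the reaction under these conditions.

Q_p = P(CO₂)·P(H₂) / (P(CO)·P(H₂O)) = (0.58)·(16) / ((0.17)·(14)) = 3.90
ΔG = RT ln(Q_p/K_p) = (8.314 J mol⁻¹ K⁻¹)(950 K) × ln(3.90/1.2)
   = (7.898 kJ/mol)(1.179) = 9.31 kJ/mol
ΔG > 0, so the forward reaction is non-spontaneous (proceeds in reverse).

ΔG = 9.31 kJ/mol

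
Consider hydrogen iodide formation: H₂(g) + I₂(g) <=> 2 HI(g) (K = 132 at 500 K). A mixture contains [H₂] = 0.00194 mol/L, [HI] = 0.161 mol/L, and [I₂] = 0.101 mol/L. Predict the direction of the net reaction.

no net change (already at equilibrium)

Q = [HI]² / ([H₂]·[I₂]) = (0.161)² / ((0.00194)·(0.101)) = 132
Q = 132 = K, so the system is already at equilibrium.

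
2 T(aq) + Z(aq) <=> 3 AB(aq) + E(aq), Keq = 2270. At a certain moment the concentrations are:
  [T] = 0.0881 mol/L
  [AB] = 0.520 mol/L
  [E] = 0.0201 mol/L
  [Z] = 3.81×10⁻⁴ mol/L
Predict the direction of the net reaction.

Q = [AB]³·[E] / ([T]²·[Z]) = (0.520)³·(0.0201) / ((0.0881)²·(3.81×10⁻⁴)) = 956
Q = 956 < Keq = 2270, so the forward reaction proceeds.

to the right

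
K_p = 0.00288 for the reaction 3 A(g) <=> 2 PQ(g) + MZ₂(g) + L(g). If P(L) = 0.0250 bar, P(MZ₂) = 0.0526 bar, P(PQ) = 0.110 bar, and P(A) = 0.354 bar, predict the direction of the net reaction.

forward (toward products)

Q_p = P(PQ)²·P(MZ₂)·P(L) / P(A)³ = (0.110)²·(0.0526)·(0.0250) / (0.354)³ = 3.59×10⁻⁴
Q_p = 3.59×10⁻⁴ < K_p = 0.00288, so the forward reaction proceeds.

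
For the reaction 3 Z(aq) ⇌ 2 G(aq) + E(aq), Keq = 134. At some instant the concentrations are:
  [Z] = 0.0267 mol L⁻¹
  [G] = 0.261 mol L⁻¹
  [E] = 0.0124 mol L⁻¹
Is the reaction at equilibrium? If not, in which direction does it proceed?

Q = [G]²·[E] / [Z]³ = (0.261)²·(0.0124) / (0.0267)³ = 44.4
Q = 44.4 < Keq = 134, so the forward reaction proceeds.

in the forward direction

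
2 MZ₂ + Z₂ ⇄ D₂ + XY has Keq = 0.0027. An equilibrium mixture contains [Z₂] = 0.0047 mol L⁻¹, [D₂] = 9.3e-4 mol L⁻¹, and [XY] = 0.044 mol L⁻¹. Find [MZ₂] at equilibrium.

At equilibrium, Keq = [D₂]·[XY] / ([MZ₂]²·[Z₂]) = 0.0027.
(9.3e-4)·(0.044) / (([MZ₂])²·(0.0047)) = 0.0027
[MZ₂]² = 3.22 ⇒ [MZ₂] = 1.8 mol L⁻¹

[MZ₂] = 1.8 mol L⁻¹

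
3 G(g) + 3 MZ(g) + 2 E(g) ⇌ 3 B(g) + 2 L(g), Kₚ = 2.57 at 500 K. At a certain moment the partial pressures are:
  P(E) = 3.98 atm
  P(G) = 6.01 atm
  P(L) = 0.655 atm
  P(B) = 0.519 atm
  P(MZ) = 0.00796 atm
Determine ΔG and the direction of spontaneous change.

Qₚ = P(B)³·P(L)² / (P(G)³·P(MZ)³·P(E)²) = (0.519)³·(0.655)² / ((6.01)³·(0.00796)³·(3.98)²) = 34.6
ΔG = RT ln(Qₚ/Kₚ) = (8.314 J mol⁻¹ K⁻¹)(500 K) × ln(34.6/2.57)
   = (4.157 kJ/mol)(2.600) = 10.8 kJ/mol
ΔG > 0, so the forward reaction is non-spontaneous (proceeds in reverse).

ΔG = 10.8 kJ/mol; the forward reaction is non-spontaneous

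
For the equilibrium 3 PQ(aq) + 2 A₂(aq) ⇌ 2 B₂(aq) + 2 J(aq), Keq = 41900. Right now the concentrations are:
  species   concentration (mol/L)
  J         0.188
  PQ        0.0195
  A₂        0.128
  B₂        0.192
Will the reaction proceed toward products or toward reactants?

Q = [B₂]²·[J]² / ([PQ]³·[A₂]²) = (0.192)²·(0.188)² / ((0.0195)³·(0.128)²) = 10700
Q = 10700 < Keq = 41900, so the forward reaction proceeds.

in the forward direction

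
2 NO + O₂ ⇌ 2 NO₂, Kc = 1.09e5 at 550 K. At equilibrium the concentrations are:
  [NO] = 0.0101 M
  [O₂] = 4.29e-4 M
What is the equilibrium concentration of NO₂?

[NO₂] = 0.0691 M

At equilibrium, Kc = [NO₂]² / ([NO]²·[O₂]) = 1.09e5.
([NO₂])² / ((0.0101)²·(4.29e-4)) = 1.09e5
[NO₂]² = 0.00477 ⇒ [NO₂] = 0.0691 M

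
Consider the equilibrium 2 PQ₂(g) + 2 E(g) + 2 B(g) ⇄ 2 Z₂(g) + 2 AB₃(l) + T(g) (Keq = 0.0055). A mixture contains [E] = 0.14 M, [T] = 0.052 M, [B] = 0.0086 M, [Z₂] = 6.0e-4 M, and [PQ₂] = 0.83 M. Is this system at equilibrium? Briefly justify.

no; Q > K, reaction proceeds in reverse

(AB₃ is a pure liquid — omitted from Q.)
Q = [Z₂]²·[T] / ([PQ₂]²·[E]²·[B]²) = (6.0e-4)²·(0.052) / ((0.83)²·(0.14)²·(0.0086)²) = 0.019
Q = 0.019 > Keq = 0.0055: net reverse reaction.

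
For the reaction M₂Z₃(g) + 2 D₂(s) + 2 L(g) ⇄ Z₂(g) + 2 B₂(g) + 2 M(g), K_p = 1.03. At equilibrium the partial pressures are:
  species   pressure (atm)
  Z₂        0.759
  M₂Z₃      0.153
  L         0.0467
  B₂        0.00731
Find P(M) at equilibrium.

(D₂ is a pure solid — omitted from K_p.)
At equilibrium, K_p = P(Z₂)·P(B₂)²·P(M)² / (P(M₂Z₃)·P(L)²) = 1.03.
(0.759)·(0.00731)²·(P(M))² / ((0.153)·(0.0467)²) = 1.03
P(M)² = 8.47 ⇒ P(M) = 2.91 atm

P(M) = 2.91 atm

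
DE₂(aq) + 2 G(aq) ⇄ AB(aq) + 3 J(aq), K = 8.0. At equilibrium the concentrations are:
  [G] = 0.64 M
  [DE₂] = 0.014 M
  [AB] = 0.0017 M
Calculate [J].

[J] = 3.0 M

At equilibrium, K = [AB]·[J]³ / ([DE₂]·[G]²) = 8.0.
(0.0017)·([J])³ / ((0.014)·(0.64)²) = 8.0
[J]³ = 27.0 ⇒ [J] = 3.0 M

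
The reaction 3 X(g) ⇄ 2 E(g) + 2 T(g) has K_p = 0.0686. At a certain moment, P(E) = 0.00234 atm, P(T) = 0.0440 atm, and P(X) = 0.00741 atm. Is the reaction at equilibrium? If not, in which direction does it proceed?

Q_p = P(E)²·P(T)² / P(X)³ = (0.00234)²·(0.0440)² / (0.00741)³ = 0.0261
Q_p = 0.0261 < K_p = 0.0686, so the forward reaction proceeds.

forward (toward products)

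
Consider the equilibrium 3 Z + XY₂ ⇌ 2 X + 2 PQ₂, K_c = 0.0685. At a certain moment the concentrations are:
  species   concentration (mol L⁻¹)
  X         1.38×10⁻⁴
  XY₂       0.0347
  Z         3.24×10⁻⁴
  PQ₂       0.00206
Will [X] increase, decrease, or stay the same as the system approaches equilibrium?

stay the same

Q_c = [X]²·[PQ₂]² / ([Z]³·[XY₂]) = (1.38×10⁻⁴)²·(0.00206)² / ((3.24×10⁻⁴)³·(0.0347)) = 0.0685
Q_c = 0.0685 = K_c; the system is at equilibrium.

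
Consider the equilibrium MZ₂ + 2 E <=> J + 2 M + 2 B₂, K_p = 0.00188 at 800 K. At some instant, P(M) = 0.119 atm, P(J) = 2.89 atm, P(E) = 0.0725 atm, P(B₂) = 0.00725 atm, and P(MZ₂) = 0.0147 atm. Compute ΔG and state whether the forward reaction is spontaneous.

ΔG = 17.9 kJ/mol; the forward reaction is non-spontaneous

Q_p = P(J)·P(M)²·P(B₂)² / (P(MZ₂)·P(E)²) = (2.89)·(0.119)²·(0.00725)² / ((0.0147)·(0.0725)²) = 0.0278
ΔG = RT ln(Q_p/K_p) = (8.314 J mol⁻¹ K⁻¹)(800 K) × ln(0.0278/0.00188)
   = (6.651 kJ/mol)(2.694) = 17.9 kJ/mol
ΔG > 0, so the forward reaction is non-spontaneous (proceeds in reverse).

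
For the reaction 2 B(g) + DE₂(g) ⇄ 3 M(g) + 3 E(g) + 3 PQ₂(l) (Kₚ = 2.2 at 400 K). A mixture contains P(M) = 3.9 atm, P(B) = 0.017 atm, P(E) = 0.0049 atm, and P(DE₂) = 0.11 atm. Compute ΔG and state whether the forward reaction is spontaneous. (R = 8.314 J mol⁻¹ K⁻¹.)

ΔG = -7.66 kJ/mol; the forward reaction is spontaneous

(PQ₂ is a pure liquid — omitted from Qₚ.)
Qₚ = P(M)³·P(E)³ / (P(B)²·P(DE₂)) = (3.9)³·(0.0049)³ / ((0.017)²·(0.11)) = 0.220
ΔG = RT ln(Qₚ/Kₚ) = (8.314 J mol⁻¹ K⁻¹)(400 K) × ln(0.220/2.2)
   = (3.326 kJ/mol)(-2.303) = -7.66 kJ/mol
ΔG < 0, so the forward reaction is spontaneous (proceeds forward).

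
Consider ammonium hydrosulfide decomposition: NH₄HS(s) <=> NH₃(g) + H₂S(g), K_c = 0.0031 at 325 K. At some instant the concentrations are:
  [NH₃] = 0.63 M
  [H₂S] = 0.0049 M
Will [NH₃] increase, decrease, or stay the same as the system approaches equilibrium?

stay the same

(NH₄HS is a pure solid — omitted from Q_c.)
Q_c = [NH₃]·[H₂S] = (0.63)·(0.0049) = 0.0031
Q_c = 0.0031 = K_c; the system is at equilibrium.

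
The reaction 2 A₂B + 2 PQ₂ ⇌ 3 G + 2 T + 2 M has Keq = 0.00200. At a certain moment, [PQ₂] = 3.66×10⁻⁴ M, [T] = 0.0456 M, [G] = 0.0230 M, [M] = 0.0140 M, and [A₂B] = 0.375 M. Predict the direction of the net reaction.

Q = [G]³·[T]²·[M]² / ([A₂B]²·[PQ₂]²) = (0.0230)³·(0.0456)²·(0.0140)² / ((0.375)²·(3.66×10⁻⁴)²) = 2.63×10⁻⁴
Q = 2.63×10⁻⁴ < Keq = 0.00200, so the forward reaction proceeds.

to the right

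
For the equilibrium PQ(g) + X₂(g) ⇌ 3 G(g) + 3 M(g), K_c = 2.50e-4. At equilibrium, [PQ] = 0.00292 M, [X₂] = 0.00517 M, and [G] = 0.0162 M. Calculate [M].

[M] = 0.0961 M

At equilibrium, K_c = [G]³·[M]³ / ([PQ]·[X₂]) = 2.50e-4.
(0.0162)³·([M])³ / ((0.00292)·(0.00517)) = 2.50e-4
[M]³ = 8.88e-4 ⇒ [M] = 0.0961 M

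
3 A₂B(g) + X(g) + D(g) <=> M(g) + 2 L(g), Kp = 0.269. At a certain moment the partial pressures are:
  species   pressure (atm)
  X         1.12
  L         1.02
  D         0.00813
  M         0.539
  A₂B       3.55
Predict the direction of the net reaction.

Qp = P(M)·P(L)² / (P(A₂B)³·P(X)·P(D)) = (0.539)·(1.02)² / ((3.55)³·(1.12)·(0.00813)) = 1.38
Qp = 1.38 > Kp = 0.269, so the reverse reaction proceeds.

reverse (toward reactants)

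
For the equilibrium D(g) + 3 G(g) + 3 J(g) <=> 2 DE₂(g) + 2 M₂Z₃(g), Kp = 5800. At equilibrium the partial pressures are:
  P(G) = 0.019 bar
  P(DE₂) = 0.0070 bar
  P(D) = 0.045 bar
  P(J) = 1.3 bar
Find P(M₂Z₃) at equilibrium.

P(M₂Z₃) = 9.0 bar

At equilibrium, Kp = P(DE₂)²·P(M₂Z₃)² / (P(D)·P(G)³·P(J)³) = 5800.
(0.0070)²·(P(M₂Z₃))² / ((0.045)·(0.019)³·(1.3)³) = 5800
P(M₂Z₃)² = 80.3 ⇒ P(M₂Z₃) = 9.0 bar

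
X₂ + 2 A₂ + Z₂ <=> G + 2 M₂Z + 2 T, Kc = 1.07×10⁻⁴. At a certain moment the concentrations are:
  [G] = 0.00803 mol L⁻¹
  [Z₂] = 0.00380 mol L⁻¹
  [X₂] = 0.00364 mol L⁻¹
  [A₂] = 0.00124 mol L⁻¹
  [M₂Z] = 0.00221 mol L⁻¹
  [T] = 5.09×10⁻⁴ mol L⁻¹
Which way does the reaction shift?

reverse (toward reactants)

Qc = [G]·[M₂Z]²·[T]² / ([X₂]·[A₂]²·[Z₂]) = (0.00803)·(0.00221)²·(5.09×10⁻⁴)² / ((0.00364)·(0.00124)²·(0.00380)) = 4.78×10⁻⁴
Qc = 4.78×10⁻⁴ > Kc = 1.07×10⁻⁴, so the reverse reaction proceeds.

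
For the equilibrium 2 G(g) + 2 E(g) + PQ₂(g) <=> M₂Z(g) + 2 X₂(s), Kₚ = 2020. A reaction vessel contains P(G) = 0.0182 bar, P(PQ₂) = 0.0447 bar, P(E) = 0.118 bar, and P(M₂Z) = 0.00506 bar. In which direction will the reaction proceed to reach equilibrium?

(X₂ is a pure solid — omitted from Qₚ.)
Qₚ = P(M₂Z) / (P(G)²·P(E)²·P(PQ₂)) = (0.00506) / ((0.0182)²·(0.118)²·(0.0447)) = 24500
Qₚ = 24500 > Kₚ = 2020, so the reverse reaction proceeds.

reverse (toward reactants)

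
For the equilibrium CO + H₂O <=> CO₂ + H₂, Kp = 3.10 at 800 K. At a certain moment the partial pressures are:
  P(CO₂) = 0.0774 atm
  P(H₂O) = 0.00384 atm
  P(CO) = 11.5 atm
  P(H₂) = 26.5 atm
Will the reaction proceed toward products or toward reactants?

Qp = P(CO₂)·P(H₂) / (P(CO)·P(H₂O)) = (0.0774)·(26.5) / ((11.5)·(0.00384)) = 46.4
Qp = 46.4 > Kp = 3.10, so the reverse reaction proceeds.

to the left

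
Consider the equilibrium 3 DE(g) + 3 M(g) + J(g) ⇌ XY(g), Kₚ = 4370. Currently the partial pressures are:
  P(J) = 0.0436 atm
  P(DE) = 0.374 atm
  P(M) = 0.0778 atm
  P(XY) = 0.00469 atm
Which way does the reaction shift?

Qₚ = P(XY) / (P(DE)³·P(M)³·P(J)) = (0.00469) / ((0.374)³·(0.0778)³·(0.0436)) = 4370
Qₚ = 4370 = Kₚ, so the system is already at equilibrium.

neither direction; the system is at equilibrium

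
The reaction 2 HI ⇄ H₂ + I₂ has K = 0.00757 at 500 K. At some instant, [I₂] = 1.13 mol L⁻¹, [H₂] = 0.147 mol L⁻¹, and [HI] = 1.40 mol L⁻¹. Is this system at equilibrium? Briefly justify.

no; Q > K, reaction proceeds in reverse

Q = [H₂]·[I₂] / [HI]² = (0.147)·(1.13) / (1.40)² = 0.0847
Q = 0.0847 > K = 0.00757: net reverse reaction.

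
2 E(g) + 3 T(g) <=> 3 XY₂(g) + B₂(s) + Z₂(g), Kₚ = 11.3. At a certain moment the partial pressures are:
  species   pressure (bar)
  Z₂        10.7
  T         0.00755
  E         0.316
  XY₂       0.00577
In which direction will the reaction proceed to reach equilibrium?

to the left

(B₂ is a pure solid — omitted from Qₚ.)
Qₚ = P(XY₂)³·P(Z₂) / (P(E)²·P(T)³) = (0.00577)³·(10.7) / ((0.316)²·(0.00755)³) = 47.8
Qₚ = 47.8 > Kₚ = 11.3, so the reverse reaction proceeds.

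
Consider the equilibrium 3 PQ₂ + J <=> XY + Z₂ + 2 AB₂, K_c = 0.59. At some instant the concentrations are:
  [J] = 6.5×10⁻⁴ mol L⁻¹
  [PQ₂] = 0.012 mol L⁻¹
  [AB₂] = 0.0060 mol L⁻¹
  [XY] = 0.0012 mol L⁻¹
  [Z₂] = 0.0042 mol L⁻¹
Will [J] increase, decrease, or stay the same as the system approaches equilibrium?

Q_c = [XY]·[Z₂]·[AB₂]² / ([PQ₂]³·[J]) = (0.0012)·(0.0042)·(0.0060)² / ((0.012)³·(6.5×10⁻⁴)) = 0.16
Q_c = 0.16 < K_c = 0.59: net forward reaction.
J is a reactant, so it decreases.

decrease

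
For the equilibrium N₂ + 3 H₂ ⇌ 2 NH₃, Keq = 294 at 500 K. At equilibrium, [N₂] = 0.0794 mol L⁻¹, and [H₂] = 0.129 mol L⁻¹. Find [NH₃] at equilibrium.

[NH₃] = 0.224 mol L⁻¹

At equilibrium, Keq = [NH₃]² / ([N₂]·[H₂]³) = 294.
([NH₃])² / ((0.0794)·(0.129)³) = 294
[NH₃]² = 0.0501 ⇒ [NH₃] = 0.224 mol L⁻¹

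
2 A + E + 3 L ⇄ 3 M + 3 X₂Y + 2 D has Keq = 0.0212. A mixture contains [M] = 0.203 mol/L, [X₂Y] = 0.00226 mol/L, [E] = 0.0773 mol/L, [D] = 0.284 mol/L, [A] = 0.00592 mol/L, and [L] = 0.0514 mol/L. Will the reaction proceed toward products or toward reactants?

Q = [M]³·[X₂Y]³·[D]² / ([A]²·[E]·[L]³) = (0.203)³·(0.00226)³·(0.284)² / ((0.00592)²·(0.0773)·(0.0514)³) = 0.0212
Q = 0.0212 = Keq, so the system is already at equilibrium.

neither direction; the system is at equilibrium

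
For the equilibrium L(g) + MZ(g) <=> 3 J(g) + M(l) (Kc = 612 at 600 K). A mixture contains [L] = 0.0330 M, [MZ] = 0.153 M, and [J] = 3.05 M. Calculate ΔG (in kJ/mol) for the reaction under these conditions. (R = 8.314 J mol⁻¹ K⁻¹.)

(M is a pure liquid — omitted from Qc.)
Qc = [J]³ / ([L]·[MZ]) = (3.05)³ / ((0.0330)·(0.153)) = 5620
ΔG = RT ln(Qc/Kc) = (8.314 J mol⁻¹ K⁻¹)(600 K) × ln(5620/612)
   = (4.988 kJ/mol)(2.217) = 11.1 kJ/mol
ΔG > 0, so the forward reaction is non-spontaneous (proceeds in reverse).

ΔG = 11.1 kJ/mol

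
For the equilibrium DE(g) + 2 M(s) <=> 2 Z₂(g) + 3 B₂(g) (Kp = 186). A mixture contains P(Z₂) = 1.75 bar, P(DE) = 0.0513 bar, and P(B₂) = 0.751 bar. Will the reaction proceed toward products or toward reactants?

forward (toward products)

(M is a pure solid — omitted from Qp.)
Qp = P(Z₂)²·P(B₂)³ / P(DE) = (1.75)²·(0.751)³ / (0.0513) = 25.3
Qp = 25.3 < Kp = 186, so the forward reaction proceeds.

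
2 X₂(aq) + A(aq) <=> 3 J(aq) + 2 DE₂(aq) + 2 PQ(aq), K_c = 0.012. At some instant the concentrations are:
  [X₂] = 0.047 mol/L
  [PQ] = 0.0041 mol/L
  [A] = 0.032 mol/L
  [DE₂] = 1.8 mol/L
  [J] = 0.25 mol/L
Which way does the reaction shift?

Q_c = [J]³·[DE₂]²·[PQ]² / ([X₂]²·[A]) = (0.25)³·(1.8)²·(0.0041)² / ((0.047)²·(0.032)) = 0.012
Q_c = 0.012 = K_c, so the system is already at equilibrium.

no net change (already at equilibrium)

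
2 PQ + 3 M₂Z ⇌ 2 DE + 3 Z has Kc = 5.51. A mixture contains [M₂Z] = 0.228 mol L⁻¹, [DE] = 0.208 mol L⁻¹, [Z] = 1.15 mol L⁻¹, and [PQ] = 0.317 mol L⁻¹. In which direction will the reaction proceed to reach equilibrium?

Qc = [DE]²·[Z]³ / ([PQ]²·[M₂Z]³) = (0.208)²·(1.15)³ / ((0.317)²·(0.228)³) = 55.2
Qc = 55.2 > Kc = 5.51, so the reverse reaction proceeds.

to the left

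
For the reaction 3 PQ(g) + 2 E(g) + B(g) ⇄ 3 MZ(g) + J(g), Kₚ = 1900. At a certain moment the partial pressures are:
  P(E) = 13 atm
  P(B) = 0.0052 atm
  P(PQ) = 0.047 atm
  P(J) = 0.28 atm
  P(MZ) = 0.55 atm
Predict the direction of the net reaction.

to the right

Qₚ = P(MZ)³·P(J) / (P(PQ)³·P(E)²·P(B)) = (0.55)³·(0.28) / ((0.047)³·(13)²·(0.0052)) = 510
Qₚ = 510 < Kₚ = 1900, so the forward reaction proceeds.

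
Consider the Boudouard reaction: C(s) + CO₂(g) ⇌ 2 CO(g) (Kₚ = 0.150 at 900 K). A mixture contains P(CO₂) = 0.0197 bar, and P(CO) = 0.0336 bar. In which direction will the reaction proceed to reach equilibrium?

(C is a pure solid — omitted from Qₚ.)
Qₚ = P(CO)² / P(CO₂) = (0.0336)² / (0.0197) = 0.0573
Qₚ = 0.0573 < Kₚ = 0.150, so the forward reaction proceeds.

forward (toward products)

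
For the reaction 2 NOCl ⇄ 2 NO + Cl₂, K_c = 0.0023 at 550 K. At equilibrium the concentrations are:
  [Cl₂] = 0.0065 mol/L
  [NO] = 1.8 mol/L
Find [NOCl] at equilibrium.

At equilibrium, K_c = [NO]²·[Cl₂] / [NOCl]² = 0.0023.
(1.8)²·(0.0065) / ([NOCl])² = 0.0023
[NOCl]² = 9.16 ⇒ [NOCl] = 3.0 mol/L

[NOCl] = 3.0 mol/L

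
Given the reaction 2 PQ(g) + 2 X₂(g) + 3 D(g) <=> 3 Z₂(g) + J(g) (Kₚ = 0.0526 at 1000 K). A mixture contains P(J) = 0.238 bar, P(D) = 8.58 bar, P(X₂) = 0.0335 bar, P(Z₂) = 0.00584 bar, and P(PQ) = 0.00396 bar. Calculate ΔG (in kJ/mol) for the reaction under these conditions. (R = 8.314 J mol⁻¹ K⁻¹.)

Qₚ = P(Z₂)³·P(J) / (P(PQ)²·P(X₂)²·P(D)³) = (0.00584)³·(0.238) / ((0.00396)²·(0.0335)²·(8.58)³) = 0.00426
ΔG = RT ln(Qₚ/Kₚ) = (8.314 J mol⁻¹ K⁻¹)(1000 K) × ln(0.00426/0.0526)
   = (8.314 kJ/mol)(-2.513) = -20.9 kJ/mol
ΔG < 0, so the forward reaction is spontaneous (proceeds forward).

ΔG = -20.9 kJ/mol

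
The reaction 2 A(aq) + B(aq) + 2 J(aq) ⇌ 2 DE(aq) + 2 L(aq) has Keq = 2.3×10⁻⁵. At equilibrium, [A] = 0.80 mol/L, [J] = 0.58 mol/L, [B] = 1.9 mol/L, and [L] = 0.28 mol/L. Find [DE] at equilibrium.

At equilibrium, Keq = [DE]²·[L]² / ([A]²·[B]·[J]²) = 2.3×10⁻⁵.
([DE])²·(0.28)² / ((0.80)²·(1.9)·(0.58)²) = 2.3×10⁻⁵
[DE]² = 1.20×10⁻⁴ ⇒ [DE] = 0.011 mol/L

[DE] = 0.011 mol/L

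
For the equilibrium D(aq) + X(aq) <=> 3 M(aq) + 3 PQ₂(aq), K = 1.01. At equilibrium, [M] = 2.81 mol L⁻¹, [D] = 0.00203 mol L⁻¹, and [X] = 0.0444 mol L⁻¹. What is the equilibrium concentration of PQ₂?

[PQ₂] = 0.0160 mol L⁻¹

At equilibrium, K = [M]³·[PQ₂]³ / ([D]·[X]) = 1.01.
(2.81)³·([PQ₂])³ / ((0.00203)·(0.0444)) = 1.01
[PQ₂]³ = 4.10×10⁻⁶ ⇒ [PQ₂] = 0.0160 mol L⁻¹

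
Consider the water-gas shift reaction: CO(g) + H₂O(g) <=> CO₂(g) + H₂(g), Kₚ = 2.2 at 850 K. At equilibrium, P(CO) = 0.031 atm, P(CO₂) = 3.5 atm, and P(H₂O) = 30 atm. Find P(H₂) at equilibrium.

At equilibrium, Kₚ = P(CO₂)·P(H₂) / (P(CO)·P(H₂O)) = 2.2.
(3.5)·(P(H₂)) / ((0.031)·(30)) = 2.2
P(H₂) = 0.585 = 0.58 atm

P(H₂) = 0.58 atm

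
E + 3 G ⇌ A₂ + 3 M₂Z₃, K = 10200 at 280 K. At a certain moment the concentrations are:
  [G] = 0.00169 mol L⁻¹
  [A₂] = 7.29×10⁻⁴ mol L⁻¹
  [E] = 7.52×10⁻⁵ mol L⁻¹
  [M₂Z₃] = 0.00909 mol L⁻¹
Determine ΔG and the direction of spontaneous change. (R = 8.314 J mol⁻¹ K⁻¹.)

ΔG = -4.45 kJ/mol; the forward reaction is spontaneous

Q = [A₂]·[M₂Z₃]³ / ([E]·[G]³) = (7.29×10⁻⁴)·(0.00909)³ / ((7.52×10⁻⁵)·(0.00169)³) = 1510
ΔG = RT ln(Q/K) = (8.314 J mol⁻¹ K⁻¹)(280 K) × ln(1510/10200)
   = (2.328 kJ/mol)(-1.910) = -4.45 kJ/mol
ΔG < 0, so the forward reaction is spontaneous (proceeds forward).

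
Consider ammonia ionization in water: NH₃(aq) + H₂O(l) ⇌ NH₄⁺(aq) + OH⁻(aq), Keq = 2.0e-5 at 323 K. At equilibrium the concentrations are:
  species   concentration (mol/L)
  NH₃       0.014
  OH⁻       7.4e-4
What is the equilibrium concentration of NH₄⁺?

[NH₄⁺] = 3.8e-4 mol/L

(H₂O is a pure liquid — omitted from Keq.)
At equilibrium, Keq = [NH₄⁺]·[OH⁻] / [NH₃] = 2.0e-5.
([NH₄⁺])·(7.4e-4) / (0.014) = 2.0e-5
[NH₄⁺] = 3.78e-4 = 3.8e-4 mol/L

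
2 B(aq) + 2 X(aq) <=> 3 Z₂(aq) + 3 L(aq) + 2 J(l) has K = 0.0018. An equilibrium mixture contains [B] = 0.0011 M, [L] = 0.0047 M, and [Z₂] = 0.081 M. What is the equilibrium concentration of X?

(J is a pure liquid — omitted from K.)
At equilibrium, K = [Z₂]³·[L]³ / ([B]²·[X]²) = 0.0018.
(0.081)³·(0.0047)³ / ((0.0011)²·([X])²) = 0.0018
[X]² = 0.0253 ⇒ [X] = 0.16 M

[X] = 0.16 M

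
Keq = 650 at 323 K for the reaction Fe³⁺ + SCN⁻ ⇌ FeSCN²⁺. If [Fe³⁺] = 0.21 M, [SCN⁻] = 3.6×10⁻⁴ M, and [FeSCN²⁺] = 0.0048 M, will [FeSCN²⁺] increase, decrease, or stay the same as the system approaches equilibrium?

Q = [FeSCN²⁺] / ([Fe³⁺]·[SCN⁻]) = (0.0048) / ((0.21)·(3.6×10⁻⁴)) = 63
Q = 63 < Keq = 650: net forward reaction.
FeSCN²⁺ is a product, so it increases.

increase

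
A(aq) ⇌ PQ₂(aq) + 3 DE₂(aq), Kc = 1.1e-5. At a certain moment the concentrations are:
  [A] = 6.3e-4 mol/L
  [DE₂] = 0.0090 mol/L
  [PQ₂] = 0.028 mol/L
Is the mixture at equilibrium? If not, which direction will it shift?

no; Q > K, reaction proceeds in reverse

Qc = [PQ₂]·[DE₂]³ / [A] = (0.028)·(0.0090)³ / (6.3e-4) = 3.2e-5
Qc = 3.2e-5 > Kc = 1.1e-5: net reverse reaction.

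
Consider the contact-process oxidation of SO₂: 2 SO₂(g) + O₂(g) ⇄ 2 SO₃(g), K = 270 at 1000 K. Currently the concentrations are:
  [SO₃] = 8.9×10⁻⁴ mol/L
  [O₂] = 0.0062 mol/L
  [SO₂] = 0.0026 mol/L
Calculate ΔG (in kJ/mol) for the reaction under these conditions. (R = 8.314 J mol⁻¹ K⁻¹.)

Q = [SO₃]² / ([SO₂]²·[O₂]) = (8.9×10⁻⁴)² / ((0.0026)²·(0.0062)) = 18.9
ΔG = RT ln(Q/K) = (8.314 J mol⁻¹ K⁻¹)(1000 K) × ln(18.9/270)
   = (8.314 kJ/mol)(-2.659) = -22.1 kJ/mol
ΔG < 0, so the forward reaction is spontaneous (proceeds forward).

ΔG = -22.1 kJ/mol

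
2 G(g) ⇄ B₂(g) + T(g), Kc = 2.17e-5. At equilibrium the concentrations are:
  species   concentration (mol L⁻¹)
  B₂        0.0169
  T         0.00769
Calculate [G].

[G] = 2.45 mol L⁻¹

At equilibrium, Kc = [B₂]·[T] / [G]² = 2.17e-5.
(0.0169)·(0.00769) / ([G])² = 2.17e-5
[G]² = 5.99 ⇒ [G] = 2.45 mol L⁻¹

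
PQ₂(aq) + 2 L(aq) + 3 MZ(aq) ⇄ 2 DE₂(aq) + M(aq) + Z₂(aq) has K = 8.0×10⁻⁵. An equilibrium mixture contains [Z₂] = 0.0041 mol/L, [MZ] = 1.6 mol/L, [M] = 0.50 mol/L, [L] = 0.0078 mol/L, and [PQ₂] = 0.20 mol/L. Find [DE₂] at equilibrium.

At equilibrium, K = [DE₂]²·[M]·[Z₂] / ([PQ₂]·[L]²·[MZ]³) = 8.0×10⁻⁵.
([DE₂])²·(0.50)·(0.0041) / ((0.20)·(0.0078)²·(1.6)³) = 8.0×10⁻⁵
[DE₂]² = 1.94×10⁻⁶ ⇒ [DE₂] = 0.0014 mol/L

[DE₂] = 0.0014 mol/L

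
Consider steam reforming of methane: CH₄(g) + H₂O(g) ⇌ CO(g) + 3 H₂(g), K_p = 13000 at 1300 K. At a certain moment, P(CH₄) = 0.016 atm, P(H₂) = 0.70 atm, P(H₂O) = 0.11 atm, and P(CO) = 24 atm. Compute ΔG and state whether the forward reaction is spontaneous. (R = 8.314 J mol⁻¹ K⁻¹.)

Q_p = P(CO)·P(H₂)³ / (P(CH₄)·P(H₂O)) = (24)·(0.70)³ / ((0.016)·(0.11)) = 4680
ΔG = RT ln(Q_p/K_p) = (8.314 J mol⁻¹ K⁻¹)(1300 K) × ln(4680/13000)
   = (10.81 kJ/mol)(-1.022) = -11.0 kJ/mol
ΔG < 0, so the forward reaction is spontaneous (proceeds forward).

ΔG = -11.0 kJ/mol; the forward reaction is spontaneous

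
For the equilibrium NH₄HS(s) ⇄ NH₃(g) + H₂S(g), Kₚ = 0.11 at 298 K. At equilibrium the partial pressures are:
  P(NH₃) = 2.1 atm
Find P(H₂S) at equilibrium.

(NH₄HS is a pure solid — omitted from Kₚ.)
At equilibrium, Kₚ = P(NH₃)·P(H₂S) = 0.11.
(2.1)·(P(H₂S)) = 0.11
P(H₂S) = 0.0524 = 0.052 atm

P(H₂S) = 0.052 atm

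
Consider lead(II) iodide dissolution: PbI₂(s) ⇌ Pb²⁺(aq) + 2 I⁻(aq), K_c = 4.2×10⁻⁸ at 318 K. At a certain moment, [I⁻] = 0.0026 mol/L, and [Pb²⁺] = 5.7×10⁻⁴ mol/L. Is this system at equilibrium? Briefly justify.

(PbI₂ is a pure solid — omitted from Q_c.)
Q_c = [Pb²⁺]·[I⁻]² = (5.7×10⁻⁴)·(0.0026)² = 3.9×10⁻⁹
Q_c = 3.9×10⁻⁹ < K_c = 4.2×10⁻⁸: net forward reaction.

no; Q < K, reaction proceeds forward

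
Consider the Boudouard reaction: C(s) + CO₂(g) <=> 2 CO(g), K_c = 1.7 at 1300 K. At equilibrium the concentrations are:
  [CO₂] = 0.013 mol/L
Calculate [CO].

[CO] = 0.15 mol/L

(C is a pure solid — omitted from K_c.)
At equilibrium, K_c = [CO]² / [CO₂] = 1.7.
([CO])² / (0.013) = 1.7
[CO]² = 0.0221 ⇒ [CO] = 0.15 mol/L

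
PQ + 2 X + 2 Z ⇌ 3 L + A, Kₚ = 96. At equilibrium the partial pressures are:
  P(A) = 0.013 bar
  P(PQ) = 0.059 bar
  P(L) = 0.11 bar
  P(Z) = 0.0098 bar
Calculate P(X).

At equilibrium, Kₚ = P(L)³·P(A) / (P(PQ)·P(X)²·P(Z)²) = 96.
(0.11)³·(0.013) / ((0.059)·(P(X))²·(0.0098)²) = 96
P(X)² = 0.0318 ⇒ P(X) = 0.18 bar

P(X) = 0.18 bar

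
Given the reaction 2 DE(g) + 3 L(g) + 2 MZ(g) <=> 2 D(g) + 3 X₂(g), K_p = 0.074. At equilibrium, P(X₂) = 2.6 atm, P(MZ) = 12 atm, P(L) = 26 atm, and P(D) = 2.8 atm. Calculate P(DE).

P(DE) = 0.027 atm

At equilibrium, K_p = P(D)²·P(X₂)³ / (P(DE)²·P(L)³·P(MZ)²) = 0.074.
(2.8)²·(2.6)³ / ((P(DE))²·(26)³·(12)²) = 0.074
P(DE)² = 7.36e-4 ⇒ P(DE) = 0.027 atm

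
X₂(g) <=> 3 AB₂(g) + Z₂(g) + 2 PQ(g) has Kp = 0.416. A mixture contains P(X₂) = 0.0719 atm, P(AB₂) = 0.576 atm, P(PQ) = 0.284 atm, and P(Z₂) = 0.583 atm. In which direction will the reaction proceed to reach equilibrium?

toward products

Qp = P(AB₂)³·P(Z₂)·P(PQ)² / P(X₂) = (0.576)³·(0.583)·(0.284)² / (0.0719) = 0.125
Qp = 0.125 < Kp = 0.416, so the forward reaction proceeds.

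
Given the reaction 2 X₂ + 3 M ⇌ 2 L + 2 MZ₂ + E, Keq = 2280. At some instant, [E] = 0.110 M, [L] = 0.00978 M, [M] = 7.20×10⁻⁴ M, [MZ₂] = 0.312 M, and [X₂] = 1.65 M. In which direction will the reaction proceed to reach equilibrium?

Q = [L]²·[MZ₂]²·[E] / ([X₂]²·[M]³) = (0.00978)²·(0.312)²·(0.110) / ((1.65)²·(7.20×10⁻⁴)³) = 1010
Q = 1010 < Keq = 2280, so the forward reaction proceeds.

forward (toward products)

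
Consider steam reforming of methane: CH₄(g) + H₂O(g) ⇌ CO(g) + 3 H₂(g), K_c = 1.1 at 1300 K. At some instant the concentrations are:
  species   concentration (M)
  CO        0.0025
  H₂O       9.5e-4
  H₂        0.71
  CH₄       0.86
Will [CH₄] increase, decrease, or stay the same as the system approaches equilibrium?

stay the same

Q_c = [CO]·[H₂]³ / ([CH₄]·[H₂O]) = (0.0025)·(0.71)³ / ((0.86)·(9.5e-4)) = 1.1
Q_c = 1.1 = K_c; the system is at equilibrium.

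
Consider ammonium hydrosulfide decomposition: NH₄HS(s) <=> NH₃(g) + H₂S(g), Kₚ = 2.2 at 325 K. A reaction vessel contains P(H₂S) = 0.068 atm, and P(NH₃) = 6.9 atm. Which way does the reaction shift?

to the right

(NH₄HS is a pure solid — omitted from Qₚ.)
Qₚ = P(NH₃)·P(H₂S) = (6.9)·(0.068) = 0.47
Qₚ = 0.47 < Kₚ = 2.2, so the forward reaction proceeds.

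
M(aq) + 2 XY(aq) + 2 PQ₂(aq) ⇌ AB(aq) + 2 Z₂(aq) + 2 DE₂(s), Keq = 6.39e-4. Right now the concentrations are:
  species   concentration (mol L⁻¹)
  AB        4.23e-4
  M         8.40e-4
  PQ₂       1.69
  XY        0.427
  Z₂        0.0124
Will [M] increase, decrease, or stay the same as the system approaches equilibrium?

decrease

(DE₂ is a pure solid — omitted from Q.)
Q = [AB]·[Z₂]² / ([M]·[XY]²·[PQ₂]²) = (4.23e-4)·(0.0124)² / ((8.40e-4)·(0.427)²·(1.69)²) = 1.49e-4
Q = 1.49e-4 < Keq = 6.39e-4: net forward reaction.
M is a reactant, so it decreases.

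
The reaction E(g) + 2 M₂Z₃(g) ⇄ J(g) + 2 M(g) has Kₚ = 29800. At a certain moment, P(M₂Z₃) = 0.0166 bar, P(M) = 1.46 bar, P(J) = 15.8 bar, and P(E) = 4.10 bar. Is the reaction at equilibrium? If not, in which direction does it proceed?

no net change (already at equilibrium)

Qₚ = P(J)·P(M)² / (P(E)·P(M₂Z₃)²) = (15.8)·(1.46)² / ((4.10)·(0.0166)²) = 29800
Qₚ = 29800 = Kₚ, so the system is already at equilibrium.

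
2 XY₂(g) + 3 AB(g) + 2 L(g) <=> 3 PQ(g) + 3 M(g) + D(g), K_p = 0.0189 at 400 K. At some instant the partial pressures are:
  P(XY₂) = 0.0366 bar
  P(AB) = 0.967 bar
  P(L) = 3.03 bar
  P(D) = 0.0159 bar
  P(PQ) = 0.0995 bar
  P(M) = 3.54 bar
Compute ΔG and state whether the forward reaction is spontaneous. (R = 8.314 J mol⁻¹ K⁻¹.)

Q_p = P(PQ)³·P(M)³·P(D) / (P(XY₂)²·P(AB)³·P(L)²) = (0.0995)³·(3.54)³·(0.0159) / ((0.0366)²·(0.967)³·(3.03)²) = 0.0625
ΔG = RT ln(Q_p/K_p) = (8.314 J mol⁻¹ K⁻¹)(400 K) × ln(0.0625/0.0189)
   = (3.326 kJ/mol)(1.196) = 3.98 kJ/mol
ΔG > 0, so the forward reaction is non-spontaneous (proceeds in reverse).

ΔG = 3.98 kJ/mol; the forward reaction is non-spontaneous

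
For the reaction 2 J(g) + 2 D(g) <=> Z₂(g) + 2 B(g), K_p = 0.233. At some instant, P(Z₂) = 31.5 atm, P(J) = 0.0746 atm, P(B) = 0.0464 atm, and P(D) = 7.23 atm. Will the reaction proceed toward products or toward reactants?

Q_p = P(Z₂)·P(B)² / (P(J)²·P(D)²) = (31.5)·(0.0464)² / ((0.0746)²·(7.23)²) = 0.233
Q_p = 0.233 = K_p, so the system is already at equilibrium.

at equilibrium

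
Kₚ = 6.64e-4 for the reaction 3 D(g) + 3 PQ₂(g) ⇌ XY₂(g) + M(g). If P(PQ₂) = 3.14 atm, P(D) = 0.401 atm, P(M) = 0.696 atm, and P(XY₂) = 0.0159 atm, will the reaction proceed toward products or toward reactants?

toward reactants

Qₚ = P(XY₂)·P(M) / (P(D)³·P(PQ₂)³) = (0.0159)·(0.696) / ((0.401)³·(3.14)³) = 0.00554
Qₚ = 0.00554 > Kₚ = 6.64e-4, so the reverse reaction proceeds.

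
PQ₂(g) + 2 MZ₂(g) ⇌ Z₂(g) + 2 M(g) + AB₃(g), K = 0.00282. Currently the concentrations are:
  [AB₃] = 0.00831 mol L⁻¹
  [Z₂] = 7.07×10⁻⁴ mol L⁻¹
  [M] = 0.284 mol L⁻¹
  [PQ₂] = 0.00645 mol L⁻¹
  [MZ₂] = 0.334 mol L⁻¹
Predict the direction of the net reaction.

Q = [Z₂]·[M]²·[AB₃] / ([PQ₂]·[MZ₂]²) = (7.07×10⁻⁴)·(0.284)²·(0.00831) / ((0.00645)·(0.334)²) = 6.59×10⁻⁴
Q = 6.59×10⁻⁴ < K = 0.00282, so the forward reaction proceeds.

toward products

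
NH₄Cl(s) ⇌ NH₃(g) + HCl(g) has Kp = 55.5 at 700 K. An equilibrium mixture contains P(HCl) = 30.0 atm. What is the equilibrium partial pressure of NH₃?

P(NH₃) = 1.85 atm

(NH₄Cl is a pure solid — omitted from Kp.)
At equilibrium, Kp = P(NH₃)·P(HCl) = 55.5.
(P(NH₃))·(30.0) = 55.5
P(NH₃) = 1.85 atm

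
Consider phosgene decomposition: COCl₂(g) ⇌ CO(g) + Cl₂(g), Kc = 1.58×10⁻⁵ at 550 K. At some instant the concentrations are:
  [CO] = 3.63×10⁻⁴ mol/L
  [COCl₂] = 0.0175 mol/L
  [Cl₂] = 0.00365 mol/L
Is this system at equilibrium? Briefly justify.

no; Q > K, reaction proceeds in reverse

Qc = [CO]·[Cl₂] / [COCl₂] = (3.63×10⁻⁴)·(0.00365) / (0.0175) = 7.57×10⁻⁵
Qc = 7.57×10⁻⁵ > Kc = 1.58×10⁻⁵: net reverse reaction.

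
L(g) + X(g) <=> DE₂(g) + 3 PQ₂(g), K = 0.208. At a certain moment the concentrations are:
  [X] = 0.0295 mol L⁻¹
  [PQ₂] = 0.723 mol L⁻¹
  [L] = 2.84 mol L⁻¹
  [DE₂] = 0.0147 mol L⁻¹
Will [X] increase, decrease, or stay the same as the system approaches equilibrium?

Q = [DE₂]·[PQ₂]³ / ([L]·[X]) = (0.0147)·(0.723)³ / ((2.84)·(0.0295)) = 0.0663
Q = 0.0663 < K = 0.208: net forward reaction.
X is a reactant, so it decreases.

decrease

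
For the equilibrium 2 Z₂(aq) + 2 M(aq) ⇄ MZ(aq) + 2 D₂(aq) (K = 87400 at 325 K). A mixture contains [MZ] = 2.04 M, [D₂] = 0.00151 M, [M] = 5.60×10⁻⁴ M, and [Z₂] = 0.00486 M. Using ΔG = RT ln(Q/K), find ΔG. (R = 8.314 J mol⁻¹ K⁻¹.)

Q = [MZ]·[D₂]² / ([Z₂]²·[M]²) = (2.04)·(0.00151)² / ((0.00486)²·(5.60×10⁻⁴)²) = 6.28×10⁵
ΔG = RT ln(Q/K) = (8.314 J mol⁻¹ K⁻¹)(325 K) × ln(6.28×10⁵/87400)
   = (2.702 kJ/mol)(1.972) = 5.33 kJ/mol
ΔG > 0, so the forward reaction is non-spontaneous (proceeds in reverse).

ΔG = 5.33 kJ/mol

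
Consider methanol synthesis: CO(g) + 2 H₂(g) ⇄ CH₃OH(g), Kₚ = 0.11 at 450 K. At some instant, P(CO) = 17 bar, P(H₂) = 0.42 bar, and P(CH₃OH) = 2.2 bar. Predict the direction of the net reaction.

in the reverse direction

Qₚ = P(CH₃OH) / (P(CO)·P(H₂)²) = (2.2) / ((17)·(0.42)²) = 0.73
Qₚ = 0.73 > Kₚ = 0.11, so the reverse reaction proceeds.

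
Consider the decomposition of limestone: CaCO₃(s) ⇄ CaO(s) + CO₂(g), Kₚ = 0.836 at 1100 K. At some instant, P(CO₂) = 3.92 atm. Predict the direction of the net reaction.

(CaCO₃, CaO are pure solids — omitted from Qₚ.)
Qₚ = P(CO₂) = 3.92
Qₚ = 3.92 > Kₚ = 0.836, so the reverse reaction proceeds.

in the reverse direction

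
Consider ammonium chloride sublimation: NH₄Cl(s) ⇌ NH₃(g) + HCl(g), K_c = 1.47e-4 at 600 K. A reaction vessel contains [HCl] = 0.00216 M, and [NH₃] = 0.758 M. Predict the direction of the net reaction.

(NH₄Cl is a pure solid — omitted from Q_c.)
Q_c = [NH₃]·[HCl] = (0.758)·(0.00216) = 0.00164
Q_c = 0.00164 > K_c = 1.47e-4, so the reverse reaction proceeds.

in the reverse direction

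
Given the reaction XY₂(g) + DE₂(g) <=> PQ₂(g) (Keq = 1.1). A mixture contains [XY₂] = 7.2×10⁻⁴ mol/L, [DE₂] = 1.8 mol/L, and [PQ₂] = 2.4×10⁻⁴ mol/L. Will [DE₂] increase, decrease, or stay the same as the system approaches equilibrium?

decrease

Q = [PQ₂] / ([XY₂]·[DE₂]) = (2.4×10⁻⁴) / ((7.2×10⁻⁴)·(1.8)) = 0.19
Q = 0.19 < Keq = 1.1: net forward reaction.
DE₂ is a reactant, so it decreases.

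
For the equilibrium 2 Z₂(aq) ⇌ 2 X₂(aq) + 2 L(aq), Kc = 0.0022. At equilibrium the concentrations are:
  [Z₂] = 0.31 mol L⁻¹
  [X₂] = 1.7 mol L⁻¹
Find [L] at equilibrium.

[L] = 0.0086 mol L⁻¹

At equilibrium, Kc = [X₂]²·[L]² / [Z₂]² = 0.0022.
(1.7)²·([L])² / (0.31)² = 0.0022
[L]² = 7.32×10⁻⁵ ⇒ [L] = 0.0086 mol L⁻¹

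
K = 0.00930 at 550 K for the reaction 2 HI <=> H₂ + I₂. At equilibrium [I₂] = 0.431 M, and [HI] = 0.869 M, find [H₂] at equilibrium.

[H₂] = 0.0163 M

At equilibrium, K = [H₂]·[I₂] / [HI]² = 0.00930.
([H₂])·(0.431) / (0.869)² = 0.00930
[H₂] = 0.0163 M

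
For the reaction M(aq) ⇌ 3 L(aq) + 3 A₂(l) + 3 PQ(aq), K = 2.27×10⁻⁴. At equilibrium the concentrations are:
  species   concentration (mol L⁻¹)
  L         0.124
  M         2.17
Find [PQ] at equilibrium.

[PQ] = 0.637 mol L⁻¹

(A₂ is a pure liquid — omitted from K.)
At equilibrium, K = [L]³·[PQ]³ / [M] = 2.27×10⁻⁴.
(0.124)³·([PQ])³ / (2.17) = 2.27×10⁻⁴
[PQ]³ = 0.258 ⇒ [PQ] = 0.637 mol L⁻¹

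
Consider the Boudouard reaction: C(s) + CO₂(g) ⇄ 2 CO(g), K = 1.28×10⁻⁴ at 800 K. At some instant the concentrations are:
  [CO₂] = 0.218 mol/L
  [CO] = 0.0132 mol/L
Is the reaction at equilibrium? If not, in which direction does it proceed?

(C is a pure solid — omitted from Q.)
Q = [CO]² / [CO₂] = (0.0132)² / (0.218) = 7.99×10⁻⁴
Q = 7.99×10⁻⁴ > K = 1.28×10⁻⁴, so the reverse reaction proceeds.

to the left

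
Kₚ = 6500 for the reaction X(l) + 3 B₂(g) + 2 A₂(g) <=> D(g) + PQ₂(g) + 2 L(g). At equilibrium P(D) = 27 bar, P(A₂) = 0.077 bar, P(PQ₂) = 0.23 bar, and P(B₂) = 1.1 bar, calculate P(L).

P(L) = 2.9 bar

(X is a pure liquid — omitted from Kₚ.)
At equilibrium, Kₚ = P(D)·P(PQ₂)·P(L)² / (P(B₂)³·P(A₂)²) = 6500.
(27)·(0.23)·(P(L))² / ((1.1)³·(0.077)²) = 6500
P(L)² = 8.26 ⇒ P(L) = 2.9 bar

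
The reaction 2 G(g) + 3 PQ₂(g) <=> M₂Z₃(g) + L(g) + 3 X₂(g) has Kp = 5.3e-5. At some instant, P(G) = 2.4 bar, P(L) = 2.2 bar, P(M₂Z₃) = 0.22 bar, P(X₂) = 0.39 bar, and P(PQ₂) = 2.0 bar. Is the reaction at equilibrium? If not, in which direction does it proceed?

Qp = P(M₂Z₃)·P(L)·P(X₂)³ / (P(G)²·P(PQ₂)³) = (0.22)·(2.2)·(0.39)³ / ((2.4)²·(2.0)³) = 6.2e-4
Qp = 6.2e-4 > Kp = 5.3e-5, so the reverse reaction proceeds.

to the left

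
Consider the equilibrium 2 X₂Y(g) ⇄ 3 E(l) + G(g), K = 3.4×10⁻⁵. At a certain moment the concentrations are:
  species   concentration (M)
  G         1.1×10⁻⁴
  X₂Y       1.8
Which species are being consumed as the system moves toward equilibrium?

none (at equilibrium)

(E is a pure liquid — omitted from Q.)
Q = [G] / [X₂Y]² = (1.1×10⁻⁴) / (1.8)² = 3.4×10⁻⁵
Q = 3.4×10⁻⁵ = K; the system is at equilibrium.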